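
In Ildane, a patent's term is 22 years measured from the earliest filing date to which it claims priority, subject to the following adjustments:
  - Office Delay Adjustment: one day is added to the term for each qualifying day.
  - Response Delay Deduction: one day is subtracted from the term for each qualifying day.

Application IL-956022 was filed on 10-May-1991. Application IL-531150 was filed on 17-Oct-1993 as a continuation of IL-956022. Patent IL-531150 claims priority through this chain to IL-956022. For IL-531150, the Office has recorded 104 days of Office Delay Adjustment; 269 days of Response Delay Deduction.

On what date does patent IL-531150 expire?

Earliest priority filing: 10 May 1991.
Base term: 10 May 1991 + 22 years → 10 May 2013.
Office Delay Adjustment: +104 days → 22 August 2013.
Response Delay Deduction: −269 days → 26 November 2012.

2012-11-26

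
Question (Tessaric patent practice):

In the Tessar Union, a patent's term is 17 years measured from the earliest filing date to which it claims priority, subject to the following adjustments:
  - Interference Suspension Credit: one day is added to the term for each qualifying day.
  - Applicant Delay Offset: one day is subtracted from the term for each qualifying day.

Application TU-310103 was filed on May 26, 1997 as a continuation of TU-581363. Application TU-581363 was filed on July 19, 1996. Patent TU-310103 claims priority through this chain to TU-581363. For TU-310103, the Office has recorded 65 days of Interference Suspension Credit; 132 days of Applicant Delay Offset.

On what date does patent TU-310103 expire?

May 13, 2013

Earliest priority filing: 19 July 1996.
Base term: 19 July 1996 + 17 years → 19 July 2013.
Interference Suspension Credit: +65 days → 22 September 2013.
Applicant Delay Offset: −132 days → 13 May 2013.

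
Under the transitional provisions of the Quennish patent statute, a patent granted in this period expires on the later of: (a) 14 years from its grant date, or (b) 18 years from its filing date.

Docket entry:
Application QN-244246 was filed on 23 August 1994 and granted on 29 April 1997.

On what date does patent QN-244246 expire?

(a) grant + 14 years → 29 April 2011.
(b) filing + 18 years → 23 August 2012.
Later of the two: 23 August 2012.

August 23, 2012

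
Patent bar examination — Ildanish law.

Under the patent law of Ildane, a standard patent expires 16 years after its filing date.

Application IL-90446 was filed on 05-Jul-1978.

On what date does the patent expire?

1994-07-05

Filing date + 16 years → 5 July 1994.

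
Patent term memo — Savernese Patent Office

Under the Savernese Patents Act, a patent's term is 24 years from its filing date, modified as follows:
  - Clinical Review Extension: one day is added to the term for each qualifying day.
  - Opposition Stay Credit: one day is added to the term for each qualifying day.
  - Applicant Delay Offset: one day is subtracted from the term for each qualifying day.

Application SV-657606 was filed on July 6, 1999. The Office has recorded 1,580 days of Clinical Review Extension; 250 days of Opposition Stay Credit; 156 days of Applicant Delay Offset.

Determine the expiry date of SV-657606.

2028-02-04

Base term: filing date + 24 years → 6 July 2023.
Clinical Review Extension: +1580 days → 2 November 2027.
Opposition Stay Credit: +250 days → 9 July 2028.
Applicant Delay Offset: −156 days → 4 February 2028.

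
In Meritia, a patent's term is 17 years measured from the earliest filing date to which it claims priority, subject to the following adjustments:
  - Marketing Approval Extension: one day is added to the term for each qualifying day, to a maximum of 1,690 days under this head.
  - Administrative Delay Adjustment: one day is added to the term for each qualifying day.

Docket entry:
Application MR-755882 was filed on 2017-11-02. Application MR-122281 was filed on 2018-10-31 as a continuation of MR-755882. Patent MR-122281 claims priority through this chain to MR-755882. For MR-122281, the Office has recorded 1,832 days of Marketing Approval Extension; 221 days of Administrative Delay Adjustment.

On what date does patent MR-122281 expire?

2040-01-26

Earliest priority filing: 2 November 2017.
Base term: 2 November 2017 + 17 years → 2 November 2034.
Marketing Approval Extension: 1832 days claimed exceeds the 1690-day cap, so +1690 days → 19 June 2039.
Administrative Delay Adjustment: +221 days → 26 January 2040.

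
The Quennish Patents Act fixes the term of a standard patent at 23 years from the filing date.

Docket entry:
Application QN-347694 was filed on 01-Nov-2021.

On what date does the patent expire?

2044-11-01

Filing date + 23 years → 1 November 2044.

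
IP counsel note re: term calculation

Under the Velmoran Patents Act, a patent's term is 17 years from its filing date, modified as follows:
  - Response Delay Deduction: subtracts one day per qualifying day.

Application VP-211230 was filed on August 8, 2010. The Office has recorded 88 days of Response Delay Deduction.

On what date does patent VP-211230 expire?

Base term: filing date + 17 years → 8 August 2027.
Response Delay Deduction: −88 days → 12 May 2027.

May 12, 2027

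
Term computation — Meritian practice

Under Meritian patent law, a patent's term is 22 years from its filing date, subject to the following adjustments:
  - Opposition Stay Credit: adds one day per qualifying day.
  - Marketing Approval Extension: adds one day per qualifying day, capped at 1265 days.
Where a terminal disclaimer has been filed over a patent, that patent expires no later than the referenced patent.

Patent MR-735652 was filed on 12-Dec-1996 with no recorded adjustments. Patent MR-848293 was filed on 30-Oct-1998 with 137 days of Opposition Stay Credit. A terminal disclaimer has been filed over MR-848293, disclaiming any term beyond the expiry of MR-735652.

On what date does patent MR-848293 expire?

Natural term of MR-848293:
  Base: filing + 22 years → 30 October 2020.
  Opposition Stay Credit: +137 days → 16 March 2021.
Expiry of referenced patent MR-735652:
  Base: filing + 22 years → 12 December 2018.
Terminal disclaimer: MR-848293 expires on the earlier of 16 March 2021 and 12 December 2018.

2018-12-12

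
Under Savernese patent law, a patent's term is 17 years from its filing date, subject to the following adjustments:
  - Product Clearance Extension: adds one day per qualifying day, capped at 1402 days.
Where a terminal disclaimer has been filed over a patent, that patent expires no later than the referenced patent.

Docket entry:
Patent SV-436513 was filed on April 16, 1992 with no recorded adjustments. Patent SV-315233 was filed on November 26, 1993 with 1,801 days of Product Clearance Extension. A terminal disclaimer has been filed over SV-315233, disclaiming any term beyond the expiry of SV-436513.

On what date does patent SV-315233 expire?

Natural term of SV-315233:
  Base: filing + 17 years → 26 November 2010.
  Product Clearance Extension: 1801 days claimed exceeds the 1402-day cap, so +1402 days → 28 September 2014.
Expiry of referenced patent SV-436513:
  Base: filing + 17 years → 16 April 2009.
Terminal disclaimer: SV-315233 expires on the earlier of 28 September 2014 and 16 April 2009.

2009-04-16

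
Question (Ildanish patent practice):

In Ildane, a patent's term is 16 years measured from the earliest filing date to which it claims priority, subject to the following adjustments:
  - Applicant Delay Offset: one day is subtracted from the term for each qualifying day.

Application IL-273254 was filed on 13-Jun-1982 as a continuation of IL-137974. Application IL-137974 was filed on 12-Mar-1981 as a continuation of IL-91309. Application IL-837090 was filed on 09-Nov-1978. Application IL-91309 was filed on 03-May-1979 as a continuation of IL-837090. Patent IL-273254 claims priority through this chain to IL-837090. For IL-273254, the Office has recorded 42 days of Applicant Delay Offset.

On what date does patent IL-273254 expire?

Earliest priority filing: 9 November 1978.
Base term: 9 November 1978 + 16 years → 9 November 1994.
Applicant Delay Offset: −42 days → 28 September 1994.

1994-09-28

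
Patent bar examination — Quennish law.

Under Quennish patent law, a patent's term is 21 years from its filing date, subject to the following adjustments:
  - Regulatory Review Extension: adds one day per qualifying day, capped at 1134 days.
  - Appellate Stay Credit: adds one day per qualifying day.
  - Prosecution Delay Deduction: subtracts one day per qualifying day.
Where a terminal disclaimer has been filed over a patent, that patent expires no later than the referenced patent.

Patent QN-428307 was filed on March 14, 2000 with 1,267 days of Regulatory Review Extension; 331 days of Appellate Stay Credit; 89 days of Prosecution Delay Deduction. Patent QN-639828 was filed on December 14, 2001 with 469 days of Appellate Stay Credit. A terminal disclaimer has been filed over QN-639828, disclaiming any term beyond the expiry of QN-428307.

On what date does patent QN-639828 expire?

2024-03-27

Natural term of QN-639828:
  Base: filing + 21 years → 14 December 2022.
  Appellate Stay Credit: +469 days → 27 March 2024.
Expiry of referenced patent QN-428307:
  Base: filing + 21 years → 14 March 2021.
  Regulatory Review Extension: 1267 days claimed exceeds the 1134-day cap, so +1134 days → 21 April 2024.
  Appellate Stay Credit: +331 days → 18 March 2025.
  Prosecution Delay Deduction: −89 days → 19 December 2024.
Terminal disclaimer: QN-639828 expires on the earlier of 27 March 2024 and 19 December 2024.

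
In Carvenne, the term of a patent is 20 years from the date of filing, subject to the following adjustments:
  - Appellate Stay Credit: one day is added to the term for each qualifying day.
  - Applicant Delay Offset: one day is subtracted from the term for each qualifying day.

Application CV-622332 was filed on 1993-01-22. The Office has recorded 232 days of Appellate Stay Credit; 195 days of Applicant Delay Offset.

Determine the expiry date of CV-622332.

Base term: filing date + 20 years → 22 January 2013.
Appellate Stay Credit: +232 days → 11 September 2013.
Applicant Delay Offset: −195 days → 28 February 2013.

2013-02-28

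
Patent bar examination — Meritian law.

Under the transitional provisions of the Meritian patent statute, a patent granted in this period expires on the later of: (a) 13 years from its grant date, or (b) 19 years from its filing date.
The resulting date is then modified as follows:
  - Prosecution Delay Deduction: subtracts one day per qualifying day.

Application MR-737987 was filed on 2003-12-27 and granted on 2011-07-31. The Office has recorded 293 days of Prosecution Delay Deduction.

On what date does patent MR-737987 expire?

2023-10-12

(a) grant + 13 years → 31 July 2024.
(b) filing + 19 years → 27 December 2022.
Later of the two: 31 July 2024.
Prosecution Delay Deduction: −293 days → 12 October 2023.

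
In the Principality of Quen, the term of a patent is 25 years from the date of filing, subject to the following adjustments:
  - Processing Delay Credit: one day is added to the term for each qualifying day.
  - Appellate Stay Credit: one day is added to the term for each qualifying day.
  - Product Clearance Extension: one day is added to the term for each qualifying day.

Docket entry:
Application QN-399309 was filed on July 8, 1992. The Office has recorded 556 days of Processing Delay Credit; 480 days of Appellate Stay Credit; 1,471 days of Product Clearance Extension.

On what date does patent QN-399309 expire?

2024-05-19

Base term: filing date + 25 years → 8 July 2017.
Processing Delay Credit: +556 days → 15 January 2019.
Appellate Stay Credit: +480 days → 9 May 2020.
Product Clearance Extension: +1471 days → 19 May 2024.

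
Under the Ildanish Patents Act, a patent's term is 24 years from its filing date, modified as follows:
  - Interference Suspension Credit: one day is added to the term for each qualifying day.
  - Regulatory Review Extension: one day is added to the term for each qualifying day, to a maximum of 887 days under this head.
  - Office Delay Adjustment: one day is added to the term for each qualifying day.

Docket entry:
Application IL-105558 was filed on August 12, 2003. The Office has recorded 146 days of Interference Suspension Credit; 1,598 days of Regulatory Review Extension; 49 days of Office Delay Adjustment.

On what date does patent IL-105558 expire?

Base term: filing date + 24 years → 12 August 2027.
Interference Suspension Credit: +146 days → 5 January 2028.
Regulatory Review Extension: 1598 days claimed exceeds the 887-day cap, so +887 days → 10 June 2030.
Office Delay Adjustment: +49 days → 29 July 2030.

2030-07-29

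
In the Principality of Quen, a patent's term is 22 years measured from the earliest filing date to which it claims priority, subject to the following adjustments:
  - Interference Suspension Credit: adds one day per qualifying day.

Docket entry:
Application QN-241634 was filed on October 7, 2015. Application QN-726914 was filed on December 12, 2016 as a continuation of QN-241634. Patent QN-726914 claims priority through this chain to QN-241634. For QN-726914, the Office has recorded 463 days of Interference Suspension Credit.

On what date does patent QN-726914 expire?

Earliest priority filing: 7 October 2015.
Base term: 7 October 2015 + 22 years → 7 October 2037.
Interference Suspension Credit: +463 days → 13 January 2039.

2039-01-13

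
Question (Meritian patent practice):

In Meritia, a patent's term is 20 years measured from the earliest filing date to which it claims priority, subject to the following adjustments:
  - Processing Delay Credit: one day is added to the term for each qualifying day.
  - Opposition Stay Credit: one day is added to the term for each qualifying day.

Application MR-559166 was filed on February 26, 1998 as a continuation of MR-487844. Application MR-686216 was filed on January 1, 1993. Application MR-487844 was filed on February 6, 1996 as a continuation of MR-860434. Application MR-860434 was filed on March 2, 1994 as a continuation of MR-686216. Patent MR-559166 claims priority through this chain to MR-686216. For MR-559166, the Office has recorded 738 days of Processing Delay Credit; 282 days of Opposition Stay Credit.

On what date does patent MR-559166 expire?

Earliest priority filing: 1 January 1993.
Base term: 1 January 1993 + 20 years → 1 January 2013.
Processing Delay Credit: +738 days → 9 January 2015.
Opposition Stay Credit: +282 days → 18 October 2015.

2015-10-18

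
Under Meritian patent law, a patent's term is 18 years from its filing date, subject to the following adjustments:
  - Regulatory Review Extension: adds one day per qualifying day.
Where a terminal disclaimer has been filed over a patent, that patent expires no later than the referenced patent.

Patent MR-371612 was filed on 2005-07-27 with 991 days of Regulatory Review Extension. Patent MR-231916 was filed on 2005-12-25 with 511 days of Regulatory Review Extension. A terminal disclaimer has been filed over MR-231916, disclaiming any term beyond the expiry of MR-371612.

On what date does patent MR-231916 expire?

2025-05-19

Natural term of MR-231916:
  Base: filing + 18 years → 25 December 2023.
  Regulatory Review Extension: +511 days → 19 May 2025.
Expiry of referenced patent MR-371612:
  Base: filing + 18 years → 27 July 2023.
  Regulatory Review Extension: +991 days → 13 April 2026.
Terminal disclaimer: MR-231916 expires on the earlier of 19 May 2025 and 13 April 2026.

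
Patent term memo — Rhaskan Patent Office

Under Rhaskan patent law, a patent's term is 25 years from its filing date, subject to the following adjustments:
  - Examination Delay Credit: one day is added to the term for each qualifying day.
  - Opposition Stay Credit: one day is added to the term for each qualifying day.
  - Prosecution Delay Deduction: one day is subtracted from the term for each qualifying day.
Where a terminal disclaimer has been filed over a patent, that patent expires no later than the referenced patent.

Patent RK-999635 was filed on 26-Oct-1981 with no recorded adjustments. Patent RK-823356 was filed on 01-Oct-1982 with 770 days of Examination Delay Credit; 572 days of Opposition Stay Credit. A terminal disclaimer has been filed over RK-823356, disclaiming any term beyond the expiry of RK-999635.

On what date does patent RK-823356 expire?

Natural term of RK-823356:
  Base: filing + 25 years → 1 October 2007.
  Examination Delay Credit: +770 days → 9 November 2009.
  Opposition Stay Credit: +572 days → 4 June 2011.
Expiry of referenced patent RK-999635:
  Base: filing + 25 years → 26 October 2006.
Terminal disclaimer: RK-823356 expires on the earlier of 4 June 2011 and 26 October 2006.

October 26, 2006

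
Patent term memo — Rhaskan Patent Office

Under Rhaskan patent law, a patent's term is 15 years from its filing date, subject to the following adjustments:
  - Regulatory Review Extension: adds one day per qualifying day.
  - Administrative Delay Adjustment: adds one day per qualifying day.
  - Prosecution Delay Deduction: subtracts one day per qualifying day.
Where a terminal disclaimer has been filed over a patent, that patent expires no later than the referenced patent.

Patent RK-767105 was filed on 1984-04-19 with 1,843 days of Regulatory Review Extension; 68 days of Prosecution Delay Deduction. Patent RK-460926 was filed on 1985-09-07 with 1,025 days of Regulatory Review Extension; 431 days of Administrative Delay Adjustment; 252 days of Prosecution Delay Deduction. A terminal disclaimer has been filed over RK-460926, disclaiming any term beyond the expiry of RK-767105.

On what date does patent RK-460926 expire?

Natural term of RK-460926:
  Base: filing + 15 years → 7 September 2000.
  Regulatory Review Extension: +1025 days → 29 June 2003.
  Administrative Delay Adjustment: +431 days → 2 September 2004.
  Prosecution Delay Deduction: −252 days → 25 December 2003.
Expiry of referenced patent RK-767105:
  Base: filing + 15 years → 19 April 1999.
  Regulatory Review Extension: +1843 days → 5 May 2004.
  Prosecution Delay Deduction: −68 days → 27 February 2004.
Terminal disclaimer: RK-460926 expires on the earlier of 25 December 2003 and 27 February 2004.

December 25, 2003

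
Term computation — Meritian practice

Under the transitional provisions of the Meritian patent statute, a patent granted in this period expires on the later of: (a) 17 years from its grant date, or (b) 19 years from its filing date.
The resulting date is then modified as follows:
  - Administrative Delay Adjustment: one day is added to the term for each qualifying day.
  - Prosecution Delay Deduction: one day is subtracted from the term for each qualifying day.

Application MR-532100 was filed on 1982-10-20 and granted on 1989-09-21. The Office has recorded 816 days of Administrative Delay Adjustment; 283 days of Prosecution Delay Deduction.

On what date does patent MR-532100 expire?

(a) grant + 17 years → 21 September 2006.
(b) filing + 19 years → 20 October 2001.
Later of the two: 21 September 2006.
Administrative Delay Adjustment: +816 days → 15 December 2008.
Prosecution Delay Deduction: −283 days → 7 March 2008.

March 7, 2008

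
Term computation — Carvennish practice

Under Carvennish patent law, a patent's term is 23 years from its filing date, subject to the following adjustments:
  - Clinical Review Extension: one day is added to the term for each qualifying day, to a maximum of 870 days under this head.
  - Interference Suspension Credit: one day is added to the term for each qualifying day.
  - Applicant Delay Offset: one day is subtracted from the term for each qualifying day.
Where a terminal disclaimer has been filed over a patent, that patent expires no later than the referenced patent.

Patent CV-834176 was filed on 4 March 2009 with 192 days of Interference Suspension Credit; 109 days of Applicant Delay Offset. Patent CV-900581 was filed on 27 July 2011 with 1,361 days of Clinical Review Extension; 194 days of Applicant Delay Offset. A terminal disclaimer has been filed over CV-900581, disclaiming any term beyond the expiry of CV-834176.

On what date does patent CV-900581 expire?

Natural term of CV-900581:
  Base: filing + 23 years → 27 July 2034.
  Clinical Review Extension: 1361 days claimed exceeds the 870-day cap, so +870 days → 13 December 2036.
  Applicant Delay Offset: −194 days → 2 June 2036.
Expiry of referenced patent CV-834176:
  Base: filing + 23 years → 4 March 2032.
  Interference Suspension Credit: +192 days → 12 September 2032.
  Applicant Delay Offset: −109 days → 26 May 2032.
Terminal disclaimer: CV-900581 expires on the earlier of 2 June 2036 and 26 May 2032.

May 26, 2032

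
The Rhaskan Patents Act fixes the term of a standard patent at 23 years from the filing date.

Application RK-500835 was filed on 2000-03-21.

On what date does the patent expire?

March 21, 2023

Filing date + 23 years → 21 March 2023.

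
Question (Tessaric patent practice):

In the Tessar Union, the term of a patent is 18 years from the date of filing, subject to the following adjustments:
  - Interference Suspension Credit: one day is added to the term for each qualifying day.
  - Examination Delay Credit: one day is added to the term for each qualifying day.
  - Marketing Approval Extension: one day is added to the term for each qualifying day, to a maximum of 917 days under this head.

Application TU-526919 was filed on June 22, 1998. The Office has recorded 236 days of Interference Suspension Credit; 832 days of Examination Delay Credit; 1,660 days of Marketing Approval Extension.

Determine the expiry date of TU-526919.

Base term: filing date + 18 years → 22 June 2016.
Interference Suspension Credit: +236 days → 13 February 2017.
Examination Delay Credit: +832 days → 26 May 2019.
Marketing Approval Extension: 1660 days claimed exceeds the 917-day cap, so +917 days → 28 November 2021.

2021-11-28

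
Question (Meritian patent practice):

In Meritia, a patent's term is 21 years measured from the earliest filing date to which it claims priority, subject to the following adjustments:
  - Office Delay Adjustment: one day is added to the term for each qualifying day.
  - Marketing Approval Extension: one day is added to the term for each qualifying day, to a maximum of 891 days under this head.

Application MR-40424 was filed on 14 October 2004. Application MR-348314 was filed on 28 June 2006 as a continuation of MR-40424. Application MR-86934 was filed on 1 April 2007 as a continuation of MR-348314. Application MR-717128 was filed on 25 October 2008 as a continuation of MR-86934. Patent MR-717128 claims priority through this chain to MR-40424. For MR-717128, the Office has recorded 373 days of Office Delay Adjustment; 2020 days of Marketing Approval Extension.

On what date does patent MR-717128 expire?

Earliest priority filing: 14 October 2004.
Base term: 14 October 2004 + 21 years → 14 October 2025.
Office Delay Adjustment: +373 days → 22 October 2026.
Marketing Approval Extension: 2020 days claimed exceeds the 891-day cap, so +891 days → 31 March 2029.

2029-03-31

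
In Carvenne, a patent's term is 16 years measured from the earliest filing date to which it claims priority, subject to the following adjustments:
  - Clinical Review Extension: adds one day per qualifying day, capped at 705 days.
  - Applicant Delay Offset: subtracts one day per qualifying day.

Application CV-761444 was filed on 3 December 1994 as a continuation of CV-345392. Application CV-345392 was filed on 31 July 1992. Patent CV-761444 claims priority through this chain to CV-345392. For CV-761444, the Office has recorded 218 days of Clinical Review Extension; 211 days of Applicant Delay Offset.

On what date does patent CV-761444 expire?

Earliest priority filing: 31 July 1992.
Base term: 31 July 1992 + 16 years → 31 July 2008.
Clinical Review Extension: 218 days (within the 705-day cap) → +218 days → 6 March 2009.
Applicant Delay Offset: −211 days → 7 August 2008.

2008-08-07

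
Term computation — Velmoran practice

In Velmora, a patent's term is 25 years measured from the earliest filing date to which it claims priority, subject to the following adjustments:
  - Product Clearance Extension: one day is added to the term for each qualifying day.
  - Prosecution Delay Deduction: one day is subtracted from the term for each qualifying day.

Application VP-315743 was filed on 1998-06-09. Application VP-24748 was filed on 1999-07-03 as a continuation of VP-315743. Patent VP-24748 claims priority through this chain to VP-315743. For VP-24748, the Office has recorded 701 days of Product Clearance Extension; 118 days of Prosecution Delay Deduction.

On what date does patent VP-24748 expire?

Earliest priority filing: 9 June 1998.
Base term: 9 June 1998 + 25 years → 9 June 2023.
Product Clearance Extension: +701 days → 10 May 2025.
Prosecution Delay Deduction: −118 days → 12 January 2025.

2025-01-12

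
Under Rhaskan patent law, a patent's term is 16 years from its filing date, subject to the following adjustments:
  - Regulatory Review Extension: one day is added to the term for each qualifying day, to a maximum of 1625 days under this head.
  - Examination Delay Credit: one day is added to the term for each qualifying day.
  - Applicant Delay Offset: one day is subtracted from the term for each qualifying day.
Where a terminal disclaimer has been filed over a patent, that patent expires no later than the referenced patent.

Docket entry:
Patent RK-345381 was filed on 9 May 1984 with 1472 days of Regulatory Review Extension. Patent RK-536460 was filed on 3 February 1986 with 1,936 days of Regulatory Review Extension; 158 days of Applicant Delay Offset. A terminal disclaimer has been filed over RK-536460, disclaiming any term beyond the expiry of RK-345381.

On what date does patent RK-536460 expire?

May 20, 2004

Natural term of RK-536460:
  Base: filing + 16 years → 3 February 2002.
  Regulatory Review Extension: 1936 days claimed exceeds the 1625-day cap, so +1625 days → 17 July 2006.
  Applicant Delay Offset: −158 days → 9 February 2006.
Expiry of referenced patent RK-345381:
  Base: filing + 16 years → 9 May 2000.
  Regulatory Review Extension: 1472 days (within the 1625-day cap) → +1472 days → 20 May 2004.
Terminal disclaimer: RK-536460 expires on the earlier of 9 February 2006 and 20 May 2004.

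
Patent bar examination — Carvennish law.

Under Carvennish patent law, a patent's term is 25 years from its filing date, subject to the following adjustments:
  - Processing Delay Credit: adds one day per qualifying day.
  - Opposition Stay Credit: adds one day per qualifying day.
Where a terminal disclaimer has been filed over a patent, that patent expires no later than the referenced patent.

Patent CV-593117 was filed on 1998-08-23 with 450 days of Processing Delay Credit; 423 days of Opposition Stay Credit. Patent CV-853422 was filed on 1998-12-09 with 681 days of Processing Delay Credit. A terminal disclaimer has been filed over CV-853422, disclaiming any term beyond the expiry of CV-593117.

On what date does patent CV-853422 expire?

Natural term of CV-853422:
  Base: filing + 25 years → 9 December 2023.
  Processing Delay Credit: +681 days → 20 October 2025.
Expiry of referenced patent CV-593117:
  Base: filing + 25 years → 23 August 2023.
  Processing Delay Credit: +450 days → 15 November 2024.
  Opposition Stay Credit: +423 days → 12 January 2026.
Terminal disclaimer: CV-853422 expires on the earlier of 20 October 2025 and 12 January 2026.

October 20, 2025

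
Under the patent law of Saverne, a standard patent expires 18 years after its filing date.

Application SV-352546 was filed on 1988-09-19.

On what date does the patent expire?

Filing date + 18 years → 19 September 2006.

2006-09-19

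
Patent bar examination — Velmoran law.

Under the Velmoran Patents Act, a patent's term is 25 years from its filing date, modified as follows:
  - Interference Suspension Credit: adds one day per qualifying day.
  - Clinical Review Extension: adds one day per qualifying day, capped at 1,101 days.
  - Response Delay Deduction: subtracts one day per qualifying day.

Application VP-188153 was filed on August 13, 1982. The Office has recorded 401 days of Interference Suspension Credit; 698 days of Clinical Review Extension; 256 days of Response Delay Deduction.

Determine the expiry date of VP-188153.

December 3, 2009

Base term: filing date + 25 years → 13 August 2007.
Interference Suspension Credit: +401 days → 17 September 2008.
Clinical Review Extension: 698 days (within the 1101-day cap) → +698 days → 16 August 2010.
Response Delay Deduction: −256 days → 3 December 2009.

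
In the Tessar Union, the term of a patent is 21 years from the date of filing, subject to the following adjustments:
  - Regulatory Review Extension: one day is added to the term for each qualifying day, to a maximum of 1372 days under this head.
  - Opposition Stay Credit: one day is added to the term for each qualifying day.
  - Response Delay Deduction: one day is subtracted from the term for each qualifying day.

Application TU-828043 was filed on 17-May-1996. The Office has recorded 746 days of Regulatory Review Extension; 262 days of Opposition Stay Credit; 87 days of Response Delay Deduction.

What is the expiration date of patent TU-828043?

November 24, 2019

Base term: filing date + 21 years → 17 May 2017.
Regulatory Review Extension: 746 days (within the 1372-day cap) → +746 days → 2 June 2019.
Opposition Stay Credit: +262 days → 19 February 2020.
Response Delay Deduction: −87 days → 24 November 2019.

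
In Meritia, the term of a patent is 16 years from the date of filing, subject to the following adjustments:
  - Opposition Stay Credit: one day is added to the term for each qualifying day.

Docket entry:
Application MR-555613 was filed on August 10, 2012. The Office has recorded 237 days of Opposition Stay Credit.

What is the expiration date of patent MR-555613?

Base term: filing date + 16 years → 10 August 2028.
Opposition Stay Credit: +237 days → 4 April 2029.

April 4, 2029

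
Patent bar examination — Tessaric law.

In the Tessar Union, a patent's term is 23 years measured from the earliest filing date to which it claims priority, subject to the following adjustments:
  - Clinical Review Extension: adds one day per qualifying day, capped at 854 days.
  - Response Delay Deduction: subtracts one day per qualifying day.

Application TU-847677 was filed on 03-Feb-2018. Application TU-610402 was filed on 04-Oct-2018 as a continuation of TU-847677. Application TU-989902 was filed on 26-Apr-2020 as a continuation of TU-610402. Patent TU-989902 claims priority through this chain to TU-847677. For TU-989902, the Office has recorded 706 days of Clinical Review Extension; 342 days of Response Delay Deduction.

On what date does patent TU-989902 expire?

Earliest priority filing: 3 February 2018.
Base term: 3 February 2018 + 23 years → 3 February 2041.
Clinical Review Extension: 706 days (within the 854-day cap) → +706 days → 10 January 2043.
Response Delay Deduction: −342 days → 2 February 2042.

2042-02-02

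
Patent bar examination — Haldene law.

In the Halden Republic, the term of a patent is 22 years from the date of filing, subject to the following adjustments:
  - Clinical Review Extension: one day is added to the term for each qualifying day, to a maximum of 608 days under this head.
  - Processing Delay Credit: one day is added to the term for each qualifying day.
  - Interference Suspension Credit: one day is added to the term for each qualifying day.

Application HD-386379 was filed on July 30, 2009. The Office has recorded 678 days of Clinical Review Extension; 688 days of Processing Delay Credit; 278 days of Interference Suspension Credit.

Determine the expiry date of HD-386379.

November 20, 2035

Base term: filing date + 22 years → 30 July 2031.
Clinical Review Extension: 678 days claimed exceeds the 608-day cap, so +608 days → 29 March 2033.
Processing Delay Credit: +688 days → 15 February 2035.
Interference Suspension Credit: +278 days → 20 November 2035.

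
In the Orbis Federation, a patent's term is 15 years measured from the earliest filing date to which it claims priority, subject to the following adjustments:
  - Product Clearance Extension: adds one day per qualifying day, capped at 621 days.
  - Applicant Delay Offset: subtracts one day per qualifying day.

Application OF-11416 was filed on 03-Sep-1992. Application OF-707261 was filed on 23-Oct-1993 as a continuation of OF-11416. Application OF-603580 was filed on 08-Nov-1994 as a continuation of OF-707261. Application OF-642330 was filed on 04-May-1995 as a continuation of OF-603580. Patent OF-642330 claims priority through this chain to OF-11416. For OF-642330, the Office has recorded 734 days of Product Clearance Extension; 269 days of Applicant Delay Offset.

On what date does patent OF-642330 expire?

Earliest priority filing: 3 September 1992.
Base term: 3 September 1992 + 15 years → 3 September 2007.
Product Clearance Extension: 734 days claimed exceeds the 621-day cap, so +621 days → 16 May 2009.
Applicant Delay Offset: −269 days → 20 August 2008.

2008-08-20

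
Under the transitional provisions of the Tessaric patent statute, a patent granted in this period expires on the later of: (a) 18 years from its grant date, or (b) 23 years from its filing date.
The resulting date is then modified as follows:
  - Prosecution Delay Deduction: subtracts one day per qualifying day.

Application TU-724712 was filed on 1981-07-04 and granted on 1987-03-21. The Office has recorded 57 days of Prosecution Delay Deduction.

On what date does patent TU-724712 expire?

2005-01-23

(a) grant + 18 years → 21 March 2005.
(b) filing + 23 years → 4 July 2004.
Later of the two: 21 March 2005.
Prosecution Delay Deduction: −57 days → 23 January 2005.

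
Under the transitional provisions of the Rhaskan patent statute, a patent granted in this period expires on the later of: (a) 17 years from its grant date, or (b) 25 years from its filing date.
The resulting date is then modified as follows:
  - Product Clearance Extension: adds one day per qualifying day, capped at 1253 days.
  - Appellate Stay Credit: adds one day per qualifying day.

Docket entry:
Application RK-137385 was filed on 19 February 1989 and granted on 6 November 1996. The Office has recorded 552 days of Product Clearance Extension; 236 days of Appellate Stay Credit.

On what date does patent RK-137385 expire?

2016-04-17

(a) grant + 17 years → 6 November 2013.
(b) filing + 25 years → 19 February 2014.
Later of the two: 19 February 2014.
Product Clearance Extension: 552 days (within the 1253-day cap) → +552 days → 25 August 2015.
Appellate Stay Credit: +236 days → 17 April 2016.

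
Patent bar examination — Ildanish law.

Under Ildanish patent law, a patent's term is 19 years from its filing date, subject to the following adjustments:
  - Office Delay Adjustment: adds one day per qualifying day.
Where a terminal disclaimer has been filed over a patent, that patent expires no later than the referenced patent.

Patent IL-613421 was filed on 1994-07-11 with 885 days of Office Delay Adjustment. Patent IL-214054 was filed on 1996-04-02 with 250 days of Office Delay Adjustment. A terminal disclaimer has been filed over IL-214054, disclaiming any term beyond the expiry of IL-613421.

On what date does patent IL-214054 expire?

December 8, 2015

Natural term of IL-214054:
  Base: filing + 19 years → 2 April 2015.
  Office Delay Adjustment: +250 days → 8 December 2015.
Expiry of referenced patent IL-613421:
  Base: filing + 19 years → 11 July 2013.
  Office Delay Adjustment: +885 days → 13 December 2015.
Terminal disclaimer: IL-214054 expires on the earlier of 8 December 2015 and 13 December 2015.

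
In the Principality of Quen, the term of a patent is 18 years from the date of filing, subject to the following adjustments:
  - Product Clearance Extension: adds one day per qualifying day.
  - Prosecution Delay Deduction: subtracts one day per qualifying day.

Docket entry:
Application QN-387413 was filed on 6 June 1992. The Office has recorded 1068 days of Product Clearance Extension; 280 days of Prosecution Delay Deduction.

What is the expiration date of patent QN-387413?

2012-08-02

Base term: filing date + 18 years → 6 June 2010.
Product Clearance Extension: +1068 days → 9 May 2013.
Prosecution Delay Deduction: −280 days → 2 August 2012.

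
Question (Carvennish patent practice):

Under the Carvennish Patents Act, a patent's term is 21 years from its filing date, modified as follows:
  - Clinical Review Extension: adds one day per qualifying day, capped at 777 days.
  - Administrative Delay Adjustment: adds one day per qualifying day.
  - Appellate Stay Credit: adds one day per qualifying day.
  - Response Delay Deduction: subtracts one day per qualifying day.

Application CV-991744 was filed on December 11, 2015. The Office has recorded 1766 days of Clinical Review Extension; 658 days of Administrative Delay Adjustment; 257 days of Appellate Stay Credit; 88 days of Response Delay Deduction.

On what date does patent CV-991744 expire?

2041-05-03

Base term: filing date + 21 years → 11 December 2036.
Clinical Review Extension: 1766 days claimed exceeds the 777-day cap, so +777 days → 27 January 2039.
Administrative Delay Adjustment: +658 days → 15 November 2040.
Appellate Stay Credit: +257 days → 30 July 2041.
Response Delay Deduction: −88 days → 3 May 2041.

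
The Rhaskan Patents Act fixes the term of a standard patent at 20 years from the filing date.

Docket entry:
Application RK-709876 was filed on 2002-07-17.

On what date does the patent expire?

Filing date + 20 years → 17 July 2022.

July 17, 2022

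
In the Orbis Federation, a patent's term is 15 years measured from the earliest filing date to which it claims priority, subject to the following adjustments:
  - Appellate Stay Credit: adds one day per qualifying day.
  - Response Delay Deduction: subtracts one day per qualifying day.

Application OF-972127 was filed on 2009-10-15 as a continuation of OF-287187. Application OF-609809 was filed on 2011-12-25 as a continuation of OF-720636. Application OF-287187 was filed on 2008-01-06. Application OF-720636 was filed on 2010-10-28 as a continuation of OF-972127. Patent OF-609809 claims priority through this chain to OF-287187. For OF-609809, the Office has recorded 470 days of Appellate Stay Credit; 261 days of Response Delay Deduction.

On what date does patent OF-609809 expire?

Earliest priority filing: 6 January 2008.
Base term: 6 January 2008 + 15 years → 6 January 2023.
Appellate Stay Credit: +470 days → 20 April 2024.
Response Delay Deduction: −261 days → 3 August 2023.

2023-08-03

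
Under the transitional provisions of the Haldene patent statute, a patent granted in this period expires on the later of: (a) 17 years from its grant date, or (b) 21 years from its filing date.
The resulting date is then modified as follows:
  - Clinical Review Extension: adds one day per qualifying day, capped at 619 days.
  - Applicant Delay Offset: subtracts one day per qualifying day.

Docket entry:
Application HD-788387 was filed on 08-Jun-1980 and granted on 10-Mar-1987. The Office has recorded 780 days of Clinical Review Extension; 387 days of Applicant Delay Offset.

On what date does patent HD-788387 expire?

2004-10-28

(a) grant + 17 years → 10 March 2004.
(b) filing + 21 years → 8 June 2001.
Later of the two: 10 March 2004.
Clinical Review Extension: 780 days claimed exceeds the 619-day cap, so +619 days → 19 November 2005.
Applicant Delay Offset: −387 days → 28 October 2004.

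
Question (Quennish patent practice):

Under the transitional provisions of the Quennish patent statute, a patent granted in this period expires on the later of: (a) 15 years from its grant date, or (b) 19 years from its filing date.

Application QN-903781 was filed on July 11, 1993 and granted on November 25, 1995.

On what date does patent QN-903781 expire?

(a) grant + 15 years → 25 November 2010.
(b) filing + 19 years → 11 July 2012.
Later of the two: 11 July 2012.

2012-07-11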